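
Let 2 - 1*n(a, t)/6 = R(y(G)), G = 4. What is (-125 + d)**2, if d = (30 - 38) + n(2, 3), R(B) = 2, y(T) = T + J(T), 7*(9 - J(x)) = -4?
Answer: 17689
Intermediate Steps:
J(x) = 67/7 (J(x) = 9 - 1/7*(-4) = 9 + 4/7 = 67/7)
y(T) = 67/7 + T (y(T) = T + 67/7 = 67/7 + T)
n(a, t) = 0 (n(a, t) = 12 - 6*2 = 12 - 12 = 0)
d = -8 (d = (30 - 38) + 0 = -8 + 0 = -8)
(-125 + d)**2 = (-125 - 8)**2 = (-133)**2 = 17689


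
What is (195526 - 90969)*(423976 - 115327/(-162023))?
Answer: 7182436338777675/162023 ≈ 4.4330e+10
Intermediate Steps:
(195526 - 90969)*(423976 - 115327/(-162023)) = 104557*(423976 - 115327*(-1/162023)) = 104557*(423976 + 115327/162023) = 104557*(68693978775/162023) = 7182436338777675/162023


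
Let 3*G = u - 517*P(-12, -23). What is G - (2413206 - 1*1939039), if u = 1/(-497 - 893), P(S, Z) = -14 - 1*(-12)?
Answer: -1975839131/4170 ≈ -4.7382e+5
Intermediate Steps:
P(S, Z) = -2 (P(S, Z) = -14 + 12 = -2)
u = -1/1390 (u = 1/(-1390) = -1/1390 ≈ -0.00071942)
G = 1437259/4170 (G = (-1/1390 - 517*(-2))/3 = (-1/1390 + 1034)/3 = (1/3)*(1437259/1390) = 1437259/4170 ≈ 344.67)
G - (2413206 - 1*1939039) = 1437259/4170 - (2413206 - 1*1939039) = 1437259/4170 - (2413206 - 1939039) = 1437259/4170 - 1*474167 = 1437259/4170 - 474167 = -1975839131/4170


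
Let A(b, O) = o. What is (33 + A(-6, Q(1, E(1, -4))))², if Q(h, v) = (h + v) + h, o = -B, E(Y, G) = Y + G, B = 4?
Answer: 841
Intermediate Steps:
E(Y, G) = G + Y
o = -4 (o = -1*4 = -4)
Q(h, v) = v + 2*h
A(b, O) = -4
(33 + A(-6, Q(1, E(1, -4))))² = (33 - 4)² = 29² = 841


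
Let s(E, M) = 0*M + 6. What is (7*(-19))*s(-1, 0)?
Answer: -798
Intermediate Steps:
s(E, M) = 6 (s(E, M) = 0 + 6 = 6)
(7*(-19))*s(-1, 0) = (7*(-19))*6 = -133*6 = -798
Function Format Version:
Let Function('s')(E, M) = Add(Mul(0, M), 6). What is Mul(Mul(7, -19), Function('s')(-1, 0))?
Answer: -798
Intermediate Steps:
Function('s')(E, M) = 6 (Function('s')(E, M) = Add(0, 6) = 6)
Mul(Mul(7, -19), Function('s')(-1, 0)) = Mul(Mul(7, -19), 6) = Mul(-133, 6) = -798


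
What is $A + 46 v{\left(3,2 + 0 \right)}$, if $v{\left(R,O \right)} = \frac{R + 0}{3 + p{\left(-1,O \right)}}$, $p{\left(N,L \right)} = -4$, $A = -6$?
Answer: $-144$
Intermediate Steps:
$v{\left(R,O \right)} = - R$ ($v{\left(R,O \right)} = \frac{R + 0}{3 - 4} = \frac{R}{-1} = R \left(-1\right) = - R$)
$A + 46 v{\left(3,2 + 0 \right)} = -6 + 46 \left(\left(-1\right) 3\right) = -6 + 46 \left(-3\right) = -6 - 138 = -144$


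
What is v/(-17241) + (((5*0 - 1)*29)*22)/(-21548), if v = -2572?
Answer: 33210607/185754534 ≈ 0.17879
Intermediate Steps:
v/(-17241) + (((5*0 - 1)*29)*22)/(-21548) = -2572/(-17241) + (((5*0 - 1)*29)*22)/(-21548) = -2572*(-1/17241) + (((0 - 1)*29)*22)*(-1/21548) = 2572/17241 + (-1*29*22)*(-1/21548) = 2572/17241 - 29*22*(-1/21548) = 2572/17241 - 638*(-1/21548) = 2572/17241 + 319/10774 = 33210607/185754534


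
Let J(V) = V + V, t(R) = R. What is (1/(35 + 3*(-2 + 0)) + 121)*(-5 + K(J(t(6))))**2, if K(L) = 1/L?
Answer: 678795/232 ≈ 2925.8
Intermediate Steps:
J(V) = 2*V
K(L) = 1/L
(1/(35 + 3*(-2 + 0)) + 121)*(-5 + K(J(t(6))))**2 = (1/(35 + 3*(-2 + 0)) + 121)*(-5 + 1/(2*6))**2 = (1/(35 + 3*(-2)) + 121)*(-5 + 1/12)**2 = (1/(35 - 6) + 121)*(-5 + 1/12)**2 = (1/29 + 121)*(-59/12)**2 = (1/29 + 121)*(3481/144) = (3510/29)*(3481/144) = 678795/232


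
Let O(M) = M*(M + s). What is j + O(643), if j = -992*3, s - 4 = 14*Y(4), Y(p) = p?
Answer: 449053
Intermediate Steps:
s = 60 (s = 4 + 14*4 = 4 + 56 = 60)
O(M) = M*(60 + M) (O(M) = M*(M + 60) = M*(60 + M))
j = -2976
j + O(643) = -2976 + 643*(60 + 643) = -2976 + 643*703 = -2976 + 452029 = 449053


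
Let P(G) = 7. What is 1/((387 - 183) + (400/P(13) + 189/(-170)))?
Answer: 1190/309437 ≈ 0.0038457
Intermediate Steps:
1/((387 - 183) + (400/P(13) + 189/(-170))) = 1/((387 - 183) + (400/7 + 189/(-170))) = 1/(204 + (400*(1/7) + 189*(-1/170))) = 1/(204 + (400/7 - 189/170)) = 1/(204 + 66677/1190) = 1/(309437/1190) = 1190/309437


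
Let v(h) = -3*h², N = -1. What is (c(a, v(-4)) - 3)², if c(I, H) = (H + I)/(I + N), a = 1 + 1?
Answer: 2401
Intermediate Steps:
a = 2
c(I, H) = (H + I)/(-1 + I) (c(I, H) = (H + I)/(I - 1) = (H + I)/(-1 + I))
(c(a, v(-4)) - 3)² = ((-3*(-4)² + 2)/(-1 + 2) - 3)² = ((-3*16 + 2)/1 - 3)² = (1*(-48 + 2) - 3)² = (1*(-46) - 3)² = (-46 - 3)² = (-49)² = 2401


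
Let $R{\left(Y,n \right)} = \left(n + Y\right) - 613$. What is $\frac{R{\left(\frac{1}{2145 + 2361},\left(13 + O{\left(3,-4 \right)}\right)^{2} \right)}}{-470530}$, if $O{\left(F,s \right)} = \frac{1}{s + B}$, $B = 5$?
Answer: $\frac{1879001}{2120208180} \approx 0.00088623$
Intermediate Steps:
$O{\left(F,s \right)} = \frac{1}{5 + s}$ ($O{\left(F,s \right)} = \frac{1}{s + 5} = \frac{1}{5 + s}$)
$R{\left(Y,n \right)} = -613 + Y + n$ ($R{\left(Y,n \right)} = \left(Y + n\right) - 613 = -613 + Y + n$)
$\frac{R{\left(\frac{1}{2145 + 2361},\left(13 + O{\left(3,-4 \right)}\right)^{2} \right)}}{-470530} = \frac{-613 + \frac{1}{2145 + 2361} + \left(13 + \frac{1}{5 - 4}\right)^{2}}{-470530} = \left(-613 + \frac{1}{4506} + \left(13 + 1^{-1}\right)^{2}\right) \left(- \frac{1}{470530}\right) = \left(-613 + \frac{1}{4506} + \left(13 + 1\right)^{2}\right) \left(- \frac{1}{470530}\right) = \left(-613 + \frac{1}{4506} + 14^{2}\right) \left(- \frac{1}{470530}\right) = \left(-613 + \frac{1}{4506} + 196\right) \left(- \frac{1}{470530}\right) = \left(- \frac{1879001}{4506}\right) \left(- \frac{1}{470530}\right) = \frac{1879001}{2120208180}$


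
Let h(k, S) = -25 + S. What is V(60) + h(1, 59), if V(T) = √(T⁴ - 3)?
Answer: 34 + √12959997 ≈ 3634.0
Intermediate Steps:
V(T) = √(-3 + T⁴)
V(60) + h(1, 59) = √(-3 + 60⁴) + (-25 + 59) = √(-3 + 12960000) + 34 = √12959997 + 34 = 34 + √12959997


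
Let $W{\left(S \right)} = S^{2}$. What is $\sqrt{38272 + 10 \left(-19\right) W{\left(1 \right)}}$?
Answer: $\sqrt{38082} \approx 195.15$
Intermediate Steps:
$\sqrt{38272 + 10 \left(-19\right) W{\left(1 \right)}} = \sqrt{38272 + 10 \left(-19\right) 1^{2}} = \sqrt{38272 - 190} = \sqrt{38082}$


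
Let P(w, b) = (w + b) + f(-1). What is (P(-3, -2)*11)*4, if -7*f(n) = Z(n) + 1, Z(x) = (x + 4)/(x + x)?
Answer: -1518/7 ≈ -216.86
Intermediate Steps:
Z(x) = (4 + x)/(2*x) (Z(x) = (4 + x)/((2*x)) = (4 + x)*(1/(2*x)) = (4 + x)/(2*x))
f(n) = -1/7 - (4 + n)/(14*n) (f(n) = -((4 + n)/(2*n) + 1)/7 = -(1 + (4 + n)/(2*n))/7 = -1/7 - (4 + n)/(14*n))
P(w, b) = 1/14 + b + w (P(w, b) = (w + b) + (1/14)*(-4 - 3*(-1))/(-1) = (b + w) + (1/14)*(-1)*(-4 + 3) = (b + w) + (1/14)*(-1)*(-1) = (b + w) + 1/14 = 1/14 + b + w)
(P(-3, -2)*11)*4 = ((1/14 - 2 - 3)*11)*4 = -69/14*11*4 = -759/14*4 = -1518/7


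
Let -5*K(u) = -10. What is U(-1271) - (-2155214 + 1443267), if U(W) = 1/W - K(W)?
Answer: 904882094/1271 ≈ 7.1195e+5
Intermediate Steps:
K(u) = 2 (K(u) = -⅕*(-10) = 2)
U(W) = -2 + 1/W (U(W) = 1/W - 1*2 = 1/W - 2 = -2 + 1/W)
U(-1271) - (-2155214 + 1443267) = (-2 + 1/(-1271)) - (-2155214 + 1443267) = (-2 - 1/1271) - 1*(-711947) = -2543/1271 + 711947 = 904882094/1271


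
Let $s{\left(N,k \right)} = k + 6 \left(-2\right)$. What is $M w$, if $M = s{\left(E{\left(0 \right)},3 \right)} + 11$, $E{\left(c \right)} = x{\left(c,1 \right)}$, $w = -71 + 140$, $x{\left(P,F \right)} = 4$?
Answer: $138$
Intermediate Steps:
$w = 69$
$E{\left(c \right)} = 4$
$s{\left(N,k \right)} = -12 + k$ ($s{\left(N,k \right)} = k - 12 = -12 + k$)
$M = 2$ ($M = \left(-12 + 3\right) + 11 = -9 + 11 = 2$)
$M w = 2 \cdot 69 = 138$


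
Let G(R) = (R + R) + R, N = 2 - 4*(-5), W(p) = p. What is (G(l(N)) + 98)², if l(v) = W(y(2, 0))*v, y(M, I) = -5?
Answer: 53824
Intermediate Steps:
N = 22 (N = 2 + 20 = 22)
l(v) = -5*v
G(R) = 3*R (G(R) = 2*R + R = 3*R)
(G(l(N)) + 98)² = (3*(-5*22) + 98)² = (3*(-110) + 98)² = (-330 + 98)² = (-232)² = 53824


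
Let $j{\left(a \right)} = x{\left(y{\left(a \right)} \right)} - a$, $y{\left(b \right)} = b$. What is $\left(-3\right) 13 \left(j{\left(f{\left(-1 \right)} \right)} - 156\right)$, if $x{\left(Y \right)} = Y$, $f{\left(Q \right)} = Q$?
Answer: $6084$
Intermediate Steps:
$j{\left(a \right)} = 0$ ($j{\left(a \right)} = a - a = 0$)
$\left(-3\right) 13 \left(j{\left(f{\left(-1 \right)} \right)} - 156\right) = \left(-3\right) 13 \left(0 - 156\right) = \left(-39\right) \left(-156\right) = 6084$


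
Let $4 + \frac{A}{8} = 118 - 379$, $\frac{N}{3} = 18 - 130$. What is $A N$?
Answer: $712320$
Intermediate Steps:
$N = -336$ ($N = 3 \left(18 - 130\right) = 3 \left(-112\right) = -336$)
$A = -2120$ ($A = -32 + 8 \left(118 - 379\right) = -32 + 8 \left(-261\right) = -32 - 2088 = -2120$)
$A N = \left(-2120\right) \left(-336\right) = 712320$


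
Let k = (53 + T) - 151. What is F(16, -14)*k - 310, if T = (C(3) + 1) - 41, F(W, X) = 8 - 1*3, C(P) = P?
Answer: -985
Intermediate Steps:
F(W, X) = 5 (F(W, X) = 8 - 3 = 5)
T = -37 (T = (3 + 1) - 41 = 4 - 41 = -37)
k = -135 (k = (53 - 37) - 151 = 16 - 151 = -135)
F(16, -14)*k - 310 = 5*(-135) - 310 = -675 - 310 = -985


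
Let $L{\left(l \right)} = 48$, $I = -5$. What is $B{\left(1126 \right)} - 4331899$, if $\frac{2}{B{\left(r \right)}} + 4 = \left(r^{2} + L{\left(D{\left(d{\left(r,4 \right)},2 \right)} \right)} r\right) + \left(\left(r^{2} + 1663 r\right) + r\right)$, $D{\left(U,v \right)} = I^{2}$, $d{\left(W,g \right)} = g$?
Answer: $- \frac{9667628955269}{2231730} \approx -4.3319 \cdot 10^{6}$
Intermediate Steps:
$D{\left(U,v \right)} = 25$ ($D{\left(U,v \right)} = \left(-5\right)^{2} = 25$)
$B{\left(r \right)} = \frac{2}{-4 + 2 r^{2} + 1712 r}$ ($B{\left(r \right)} = \frac{2}{-4 + \left(\left(r^{2} + 48 r\right) + \left(\left(r^{2} + 1663 r\right) + r\right)\right)} = \frac{2}{-4 + \left(\left(r^{2} + 48 r\right) + \left(r^{2} + 1664 r\right)\right)} = \frac{2}{-4 + \left(2 r^{2} + 1712 r\right)} = \frac{2}{-4 + 2 r^{2} + 1712 r}$)
$B{\left(1126 \right)} - 4331899 = \frac{1}{-2 + 1126^{2} + 856 \cdot 1126} - 4331899 = \frac{1}{-2 + 1267876 + 963856} - 4331899 = \frac{1}{2231730} - 4331899 = - \frac{9667628955269}{2231730}$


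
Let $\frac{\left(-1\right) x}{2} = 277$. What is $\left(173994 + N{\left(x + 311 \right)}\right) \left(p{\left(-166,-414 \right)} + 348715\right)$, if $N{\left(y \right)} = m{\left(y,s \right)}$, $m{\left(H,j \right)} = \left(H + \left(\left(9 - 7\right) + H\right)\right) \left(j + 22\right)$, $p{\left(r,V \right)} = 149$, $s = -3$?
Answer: $57492089472$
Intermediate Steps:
$x = -554$ ($x = \left(-2\right) 277 = -554$)
$m{\left(H,j \right)} = \left(2 + 2 H\right) \left(22 + j\right)$ ($m{\left(H,j \right)} = \left(H + \left(2 + H\right)\right) \left(22 + j\right) = \left(2 + 2 H\right) \left(22 + j\right)$)
$N{\left(y \right)} = 38 + 38 y$ ($N{\left(y \right)} = 44 + 2 \left(-3\right) + 44 y + 2 y \left(-3\right) = 44 - 6 + 44 y - 6 y = 38 + 38 y$)
$\left(173994 + N{\left(x + 311 \right)}\right) \left(p{\left(-166,-414 \right)} + 348715\right) = \left(173994 + \left(38 + 38 \left(-554 + 311\right)\right)\right) \left(149 + 348715\right) = \left(173994 + \left(38 + 38 \left(-243\right)\right)\right) 348864 = \left(173994 + \left(38 - 9234\right)\right) 348864 = \left(173994 - 9196\right) 348864 = 164798 \cdot 348864 = 57492089472$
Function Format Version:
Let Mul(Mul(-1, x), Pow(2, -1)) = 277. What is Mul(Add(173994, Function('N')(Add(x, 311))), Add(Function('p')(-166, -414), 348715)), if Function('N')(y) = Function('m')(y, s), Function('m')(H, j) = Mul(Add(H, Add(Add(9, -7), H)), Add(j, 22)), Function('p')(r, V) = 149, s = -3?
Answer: 57492089472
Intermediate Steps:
x = -554 (x = Mul(-2, 277) = -554)
Function('m')(H, j) = Mul(Add(2, Mul(2, H)), Add(22, j)) (Function('m')(H, j) = Mul(Add(H, Add(2, H)), Add(22, j)) = Mul(Add(2, Mul(2, H)), Add(22, j)))
Function('N')(y) = Add(38, Mul(38, y)) (Function('N')(y) = Add(44, Mul(2, -3), Mul(44, y), Mul(2, y, -3)) = Add(44, -6, Mul(44, y), Mul(-6, y)) = Add(38, Mul(38, y)))
Mul(Add(173994, Function('N')(Add(x, 311))), Add(Function('p')(-166, -414), 348715)) = Mul(Add(173994, Add(38, Mul(38, Add(-554, 311)))), Add(149, 348715)) = Mul(Add(173994, Add(38, Mul(38, -243))), 348864) = Mul(Add(173994, Add(38, -9234)), 348864) = Mul(Add(173994, -9196), 348864) = Mul(164798, 348864) = 57492089472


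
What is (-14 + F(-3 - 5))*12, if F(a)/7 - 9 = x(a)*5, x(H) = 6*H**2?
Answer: 161868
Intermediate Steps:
F(a) = 63 + 210*a**2 (F(a) = 63 + 7*((6*a**2)*5) = 63 + 7*(30*a**2) = 63 + 210*a**2)
(-14 + F(-3 - 5))*12 = (-14 + (63 + 210*(-3 - 5)**2))*12 = (-14 + (63 + 210*(-8)**2))*12 = (-14 + (63 + 210*64))*12 = (-14 + (63 + 13440))*12 = (-14 + 13503)*12 = 13489*12 = 161868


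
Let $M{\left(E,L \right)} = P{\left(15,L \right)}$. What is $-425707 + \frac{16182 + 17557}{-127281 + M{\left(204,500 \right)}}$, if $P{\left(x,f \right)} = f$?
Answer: $- \frac{53971592906}{126781} \approx -4.2571 \cdot 10^{5}$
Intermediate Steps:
$M{\left(E,L \right)} = L$
$-425707 + \frac{16182 + 17557}{-127281 + M{\left(204,500 \right)}} = -425707 + \frac{16182 + 17557}{-127281 + 500} = -425707 + \frac{33739}{-126781} = -425707 + 33739 \left(- \frac{1}{126781}\right) = -425707 - \frac{33739}{126781} = - \frac{53971592906}{126781}$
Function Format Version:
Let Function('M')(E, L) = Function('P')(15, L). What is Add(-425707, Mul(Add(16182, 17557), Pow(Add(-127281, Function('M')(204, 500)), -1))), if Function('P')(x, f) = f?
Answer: Rational(-53971592906, 126781) ≈ -4.2571e+5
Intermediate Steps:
Function('M')(E, L) = L
Add(-425707, Mul(Add(16182, 17557), Pow(Add(-127281, Function('M')(204, 500)), -1))) = Add(-425707, Mul(Add(16182, 17557), Pow(Add(-127281, 500), -1))) = Add(-425707, Mul(33739, Pow(-126781, -1))) = Add(-425707, Mul(33739, Rational(-1, 126781))) = Add(-425707, Rational(-33739, 126781)) = Rational(-53971592906, 126781)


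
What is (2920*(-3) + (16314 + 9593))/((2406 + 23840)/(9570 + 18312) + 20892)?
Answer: 239046327/291268495 ≈ 0.82071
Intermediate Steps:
(2920*(-3) + (16314 + 9593))/((2406 + 23840)/(9570 + 18312) + 20892) = (-8760 + 25907)/(26246/27882 + 20892) = 17147/(26246*(1/27882) + 20892) = 17147/(13123/13941 + 20892) = 17147/(291268495/13941) = 17147*(13941/291268495) = 239046327/291268495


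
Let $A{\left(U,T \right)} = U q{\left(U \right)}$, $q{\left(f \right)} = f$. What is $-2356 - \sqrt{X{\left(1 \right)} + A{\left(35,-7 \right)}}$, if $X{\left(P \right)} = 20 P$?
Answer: $-2356 - \sqrt{1245} \approx -2391.3$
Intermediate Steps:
$A{\left(U,T \right)} = U^{2}$ ($A{\left(U,T \right)} = U U = U^{2}$)
$-2356 - \sqrt{X{\left(1 \right)} + A{\left(35,-7 \right)}} = -2356 - \sqrt{20 \cdot 1 + 35^{2}} = -2356 - \sqrt{20 + 1225} = -2356 - \sqrt{1245}$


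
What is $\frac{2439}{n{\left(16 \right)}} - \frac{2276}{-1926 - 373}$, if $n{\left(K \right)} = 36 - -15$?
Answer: $\frac{1907779}{39083} \approx 48.814$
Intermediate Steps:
$n{\left(K \right)} = 51$ ($n{\left(K \right)} = 36 + 15 = 51$)
$\frac{2439}{n{\left(16 \right)}} - \frac{2276}{-1926 - 373} = \frac{2439}{51} - \frac{2276}{-1926 - 373} = 2439 \cdot \frac{1}{51} - \frac{2276}{-2299} = \frac{813}{17} - - \frac{2276}{2299} = \frac{813}{17} + \frac{2276}{2299} = \frac{1907779}{39083}$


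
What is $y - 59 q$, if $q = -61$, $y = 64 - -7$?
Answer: $3670$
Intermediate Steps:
$y = 71$ ($y = 64 + 7 = 71$)
$y - 59 q = 71 - -3599 = 71 + 3599 = 3670$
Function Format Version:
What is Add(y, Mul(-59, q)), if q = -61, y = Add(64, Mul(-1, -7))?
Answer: 3670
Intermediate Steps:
y = 71 (y = Add(64, 7) = 71)
Add(y, Mul(-59, q)) = Add(71, Mul(-59, -61)) = Add(71, 3599) = 3670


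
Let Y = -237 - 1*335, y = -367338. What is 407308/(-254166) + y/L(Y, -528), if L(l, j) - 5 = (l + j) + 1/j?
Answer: 2230051849838/6679494033 ≈ 333.87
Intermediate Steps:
Y = -572 (Y = -237 - 335 = -572)
L(l, j) = 5 + j + l + 1/j (L(l, j) = 5 + ((l + j) + 1/j) = 5 + ((j + l) + 1/j) = 5 + (j + l + 1/j) = 5 + j + l + 1/j)
407308/(-254166) + y/L(Y, -528) = 407308/(-254166) - 367338/(5 - 528 - 572 + 1/(-528)) = 407308*(-1/254166) - 367338/(5 - 528 - 572 - 1/528) = -18514/11553 - 367338/(-578161/528) = -18514/11553 - 367338*(-528/578161) = -18514/11553 + 193954464/578161 = 2230051849838/6679494033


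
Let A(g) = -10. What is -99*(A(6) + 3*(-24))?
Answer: 8118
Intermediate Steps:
-99*(A(6) + 3*(-24)) = -99*(-10 + 3*(-24)) = -99*(-10 - 72) = -99*(-82) = 8118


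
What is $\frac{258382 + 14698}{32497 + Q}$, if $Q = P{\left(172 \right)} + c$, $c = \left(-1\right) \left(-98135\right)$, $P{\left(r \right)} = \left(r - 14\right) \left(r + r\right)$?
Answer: $\frac{34135}{23123} \approx 1.4762$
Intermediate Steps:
$P{\left(r \right)} = 2 r \left(-14 + r\right)$ ($P{\left(r \right)} = \left(-14 + r\right) 2 r = 2 r \left(-14 + r\right)$)
$c = 98135$
$Q = 152487$ ($Q = 2 \cdot 172 \left(-14 + 172\right) + 98135 = 2 \cdot 172 \cdot 158 + 98135 = 54352 + 98135 = 152487$)
$\frac{258382 + 14698}{32497 + Q} = \frac{258382 + 14698}{32497 + 152487} = \frac{273080}{184984} = 273080 \cdot \frac{1}{184984} = \frac{34135}{23123}$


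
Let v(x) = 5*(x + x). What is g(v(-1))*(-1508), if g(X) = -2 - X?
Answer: -12064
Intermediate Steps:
v(x) = 10*x (v(x) = 5*(2*x) = 10*x)
g(v(-1))*(-1508) = (-2 - 10*(-1))*(-1508) = (-2 - 1*(-10))*(-1508) = (-2 + 10)*(-1508) = 8*(-1508) = -12064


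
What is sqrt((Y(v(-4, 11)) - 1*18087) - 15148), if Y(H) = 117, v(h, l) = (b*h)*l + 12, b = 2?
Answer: I*sqrt(33118) ≈ 181.98*I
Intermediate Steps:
v(h, l) = 12 + 2*h*l (v(h, l) = (2*h)*l + 12 = 2*h*l + 12 = 12 + 2*h*l)
sqrt((Y(v(-4, 11)) - 1*18087) - 15148) = sqrt((117 - 1*18087) - 15148) = sqrt((117 - 18087) - 15148) = sqrt(-17970 - 15148) = sqrt(-33118) = I*sqrt(33118)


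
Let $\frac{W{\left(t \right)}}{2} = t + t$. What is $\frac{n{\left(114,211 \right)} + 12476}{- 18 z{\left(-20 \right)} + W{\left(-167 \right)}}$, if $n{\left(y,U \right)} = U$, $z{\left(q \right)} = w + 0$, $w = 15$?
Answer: $- \frac{12687}{938} \approx -13.526$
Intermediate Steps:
$z{\left(q \right)} = 15$ ($z{\left(q \right)} = 15 + 0 = 15$)
$W{\left(t \right)} = 4 t$ ($W{\left(t \right)} = 2 \left(t + t\right) = 2 \cdot 2 t = 4 t$)
$\frac{n{\left(114,211 \right)} + 12476}{- 18 z{\left(-20 \right)} + W{\left(-167 \right)}} = \frac{211 + 12476}{\left(-18\right) 15 + 4 \left(-167\right)} = \frac{12687}{-270 - 668} = \frac{12687}{-938} = 12687 \left(- \frac{1}{938}\right) = - \frac{12687}{938}$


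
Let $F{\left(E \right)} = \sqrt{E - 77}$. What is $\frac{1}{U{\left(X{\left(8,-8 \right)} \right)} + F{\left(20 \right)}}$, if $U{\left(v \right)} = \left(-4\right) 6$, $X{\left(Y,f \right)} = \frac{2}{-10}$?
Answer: $- \frac{8}{211} - \frac{i \sqrt{57}}{633} \approx -0.037915 - 0.011927 i$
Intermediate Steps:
$X{\left(Y,f \right)} = - \frac{1}{5}$ ($X{\left(Y,f \right)} = 2 \left(- \frac{1}{10}\right) = - \frac{1}{5}$)
$F{\left(E \right)} = \sqrt{-77 + E}$
$U{\left(v \right)} = -24$
$\frac{1}{U{\left(X{\left(8,-8 \right)} \right)} + F{\left(20 \right)}} = \frac{1}{-24 + \sqrt{-77 + 20}} = \frac{1}{-24 + \sqrt{-57}} = \frac{1}{-24 + i \sqrt{57}}$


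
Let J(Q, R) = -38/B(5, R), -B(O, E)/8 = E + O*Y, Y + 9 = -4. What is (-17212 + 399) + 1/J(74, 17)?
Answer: -319639/19 ≈ -16823.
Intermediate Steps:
Y = -13 (Y = -9 - 4 = -13)
B(O, E) = -8*E + 104*O (B(O, E) = -8*(E + O*(-13)) = -8*(E - 13*O) = -8*E + 104*O)
J(Q, R) = -38/(520 - 8*R) (J(Q, R) = -38/(-8*R + 104*5) = -38/(-8*R + 520) = -38/(520 - 8*R))
(-17212 + 399) + 1/J(74, 17) = (-17212 + 399) + 1/(19/(4*(-65 + 17))) = -16813 + 1/((19/4)/(-48)) = -16813 + 1/((19/4)*(-1/48)) = -16813 + 1/(-19/192) = -16813 - 192/19 = -319639/19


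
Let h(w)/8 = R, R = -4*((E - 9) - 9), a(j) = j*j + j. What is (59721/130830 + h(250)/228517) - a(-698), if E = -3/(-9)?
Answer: -14544997347063343/29896879110 ≈ -4.8651e+5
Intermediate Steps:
a(j) = j + j² (a(j) = j² + j = j + j²)
E = ⅓ (E = -3*(-⅑) = ⅓ ≈ 0.33333)
R = 212/3 (R = -4*((⅓ - 9) - 9) = -4*(-26/3 - 9) = -4*(-53/3) = 212/3 ≈ 70.667)
h(w) = 1696/3 (h(w) = 8*(212/3) = 1696/3)
(59721/130830 + h(250)/228517) - a(-698) = (59721/130830 + (1696/3)/228517) - (-698)*(1 - 698) = (59721*(1/130830) + (1696/3)*(1/228517)) - (-698)*(-697) = (19907/43610 + 1696/685551) - 1*486506 = 13721226317/29896879110 - 486506 = -14544997347063343/29896879110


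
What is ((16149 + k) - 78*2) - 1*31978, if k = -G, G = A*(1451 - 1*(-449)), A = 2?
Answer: -19785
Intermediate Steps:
G = 3800 (G = 2*(1451 - 1*(-449)) = 2*(1451 + 449) = 2*1900 = 3800)
k = -3800 (k = -1*3800 = -3800)
((16149 + k) - 78*2) - 1*31978 = ((16149 - 3800) - 78*2) - 1*31978 = (12349 - 156) - 31978 = 12193 - 31978 = -19785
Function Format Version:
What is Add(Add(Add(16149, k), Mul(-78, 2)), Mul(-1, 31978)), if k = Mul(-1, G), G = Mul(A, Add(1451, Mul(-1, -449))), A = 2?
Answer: -19785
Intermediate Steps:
G = 3800 (G = Mul(2, Add(1451, Mul(-1, -449))) = Mul(2, Add(1451, 449)) = Mul(2, 1900) = 3800)
k = -3800 (k = Mul(-1, 3800) = -3800)
Add(Add(Add(16149, k), Mul(-78, 2)), Mul(-1, 31978)) = Add(Add(Add(16149, -3800), Mul(-78, 2)), Mul(-1, 31978)) = Add(Add(12349, -156), -31978) = Add(12193, -31978) = -19785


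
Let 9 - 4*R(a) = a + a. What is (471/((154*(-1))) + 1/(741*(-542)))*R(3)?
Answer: -47291029/20616596 ≈ -2.2938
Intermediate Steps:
R(a) = 9/4 - a/2 (R(a) = 9/4 - (a + a)/4 = 9/4 - a/2)
(471/((154*(-1))) + 1/(741*(-542)))*R(3) = (471/((154*(-1))) + 1/(741*(-542)))*(9/4 - 1/2*3) = (471/(-154) + (1/741)*(-1/542))*(9/4 - 3/2) = (471*(-1/154) - 1/401622)*(3/4) = (-471/154 - 1/401622)*(3/4) = -47291029/15462447*3/4 = -47291029/20616596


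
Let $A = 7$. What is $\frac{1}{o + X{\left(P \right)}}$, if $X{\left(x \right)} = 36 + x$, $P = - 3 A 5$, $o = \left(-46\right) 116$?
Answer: $- \frac{1}{5405} \approx -0.00018501$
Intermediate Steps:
$o = -5336$
$P = -105$ ($P = \left(-3\right) 7 \cdot 5 = \left(-21\right) 5 = -105$)
$\frac{1}{o + X{\left(P \right)}} = \frac{1}{-5336 + \left(36 - 105\right)} = \frac{1}{-5336 - 69} = \frac{1}{-5405} = - \frac{1}{5405}$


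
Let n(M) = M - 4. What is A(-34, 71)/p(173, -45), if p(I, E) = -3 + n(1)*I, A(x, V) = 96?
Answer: -16/87 ≈ -0.18391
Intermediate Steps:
n(M) = -4 + M
p(I, E) = -3 - 3*I (p(I, E) = -3 + (-4 + 1)*I = -3 - 3*I)
A(-34, 71)/p(173, -45) = 96/(-3 - 3*173) = 96/(-3 - 519) = 96/(-522) = 96*(-1/522) = -16/87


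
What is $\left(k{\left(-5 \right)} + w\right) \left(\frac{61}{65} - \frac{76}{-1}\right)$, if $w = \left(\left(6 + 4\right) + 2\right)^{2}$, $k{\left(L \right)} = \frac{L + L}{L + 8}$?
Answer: $\frac{703474}{65} \approx 10823.0$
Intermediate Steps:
$k{\left(L \right)} = \frac{2 L}{8 + L}$
$w = 144$ ($w = \left(10 + 2\right)^{2} = 12^{2} = 144$)
$\left(k{\left(-5 \right)} + w\right) \left(\frac{61}{65} - \frac{76}{-1}\right) = \left(2 \left(-5\right) \frac{1}{8 - 5} + 144\right) \left(\frac{61}{65} - \frac{76}{-1}\right) = \left(2 \left(-5\right) \frac{1}{3} + 144\right) \left(61 \cdot \frac{1}{65} - -76\right) = \left(2 \left(-5\right) \frac{1}{3} + 144\right) \left(\frac{61}{65} + 76\right) = \left(- \frac{10}{3} + 144\right) \frac{5001}{65} = \frac{422}{3} \cdot \frac{5001}{65} = \frac{703474}{65}$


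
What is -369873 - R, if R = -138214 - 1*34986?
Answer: -196673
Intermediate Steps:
R = -173200 (R = -138214 - 34986 = -173200)
-369873 - R = -369873 - 1*(-173200) = -369873 + 173200 = -196673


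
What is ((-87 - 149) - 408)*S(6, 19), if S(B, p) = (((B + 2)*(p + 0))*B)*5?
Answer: -2936640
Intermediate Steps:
S(B, p) = 5*B*p*(2 + B) (S(B, p) = (((2 + B)*p)*B)*5 = ((p*(2 + B))*B)*5 = (B*p*(2 + B))*5 = 5*B*p*(2 + B))
((-87 - 149) - 408)*S(6, 19) = ((-87 - 149) - 408)*(5*6*19*(2 + 6)) = (-236 - 408)*(5*6*19*8) = -644*4560 = -2936640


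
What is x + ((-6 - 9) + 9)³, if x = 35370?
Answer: 35154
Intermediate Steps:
x + ((-6 - 9) + 9)³ = 35370 + ((-6 - 9) + 9)³ = 35370 + (-15 + 9)³ = 35370 + (-6)³ = 35370 - 216 = 35154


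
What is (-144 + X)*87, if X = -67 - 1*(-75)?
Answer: -11832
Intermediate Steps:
X = 8 (X = -67 + 75 = 8)
(-144 + X)*87 = (-144 + 8)*87 = -136*87 = -11832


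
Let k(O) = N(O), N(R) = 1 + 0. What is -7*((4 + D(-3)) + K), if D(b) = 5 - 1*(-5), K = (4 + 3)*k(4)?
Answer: -147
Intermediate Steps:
N(R) = 1
k(O) = 1
K = 7 (K = (4 + 3)*1 = 7*1 = 7)
D(b) = 10 (D(b) = 5 + 5 = 10)
-7*((4 + D(-3)) + K) = -7*((4 + 10) + 7) = -7*(14 + 7) = -7*21 = -147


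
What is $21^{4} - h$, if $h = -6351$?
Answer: $200832$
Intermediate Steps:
$21^{4} - h = 21^{4} - -6351 = 194481 + 6351 = 200832$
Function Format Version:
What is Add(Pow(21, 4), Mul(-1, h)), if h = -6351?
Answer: 200832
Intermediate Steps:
Add(Pow(21, 4), Mul(-1, h)) = Add(Pow(21, 4), Mul(-1, -6351)) = Add(194481, 6351) = 200832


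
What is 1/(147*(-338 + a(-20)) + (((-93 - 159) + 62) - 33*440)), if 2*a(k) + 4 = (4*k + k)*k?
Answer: 1/82310 ≈ 1.2149e-5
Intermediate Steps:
a(k) = -2 + 5*k**2/2 (a(k) = -2 + ((4*k + k)*k)/2 = -2 + ((5*k)*k)/2 = -2 + (5*k**2)/2 = -2 + 5*k**2/2)
1/(147*(-338 + a(-20)) + (((-93 - 159) + 62) - 33*440)) = 1/(147*(-338 + (-2 + (5/2)*(-20)**2)) + (((-93 - 159) + 62) - 33*440)) = 1/(147*(-338 + (-2 + (5/2)*400)) + ((-252 + 62) - 14520)) = 1/(147*(-338 + (-2 + 1000)) + (-190 - 14520)) = 1/(147*(-338 + 998) - 14710) = 1/(147*660 - 14710) = 1/(97020 - 14710) = 1/82310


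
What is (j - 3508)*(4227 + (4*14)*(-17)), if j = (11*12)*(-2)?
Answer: -12353300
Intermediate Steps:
j = -264 (j = 132*(-2) = -264)
(j - 3508)*(4227 + (4*14)*(-17)) = (-264 - 3508)*(4227 + (4*14)*(-17)) = -3772*(4227 + 56*(-17)) = -3772*(4227 - 952) = -3772*3275 = -12353300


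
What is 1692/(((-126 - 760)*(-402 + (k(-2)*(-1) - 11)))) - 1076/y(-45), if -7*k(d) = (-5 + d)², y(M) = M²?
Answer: -95907029/182106225 ≈ -0.52665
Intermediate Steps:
k(d) = -(-5 + d)²/7
1692/(((-126 - 760)*(-402 + (k(-2)*(-1) - 11)))) - 1076/y(-45) = 1692/(((-126 - 760)*(-402 + (-(-5 - 2)²/7*(-1) - 11)))) - 1076/((-45)²) = 1692/((-886*(-402 + (-⅐*(-7)²*(-1) - 11)))) - 1076/2025 = 1692/((-886*(-402 + (-⅐*49*(-1) - 11)))) - 1076*1/2025 = 1692/((-886*(-402 + (-7*(-1) - 11)))) - 1076/2025 = 1692/((-886*(-402 + (7 - 11)))) - 1076/2025 = 1692/((-886*(-402 - 4))) - 1076/2025 = 1692/((-886*(-406))) - 1076/2025 = 1692/359716 - 1076/2025 = 1692*(1/359716) - 1076/2025 = 423/89929 - 1076/2025 = -95907029/182106225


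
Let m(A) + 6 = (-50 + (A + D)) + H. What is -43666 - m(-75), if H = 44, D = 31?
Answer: -43610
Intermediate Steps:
m(A) = 19 + A (m(A) = -6 + ((-50 + (A + 31)) + 44) = -6 + ((-50 + (31 + A)) + 44) = -6 + ((-19 + A) + 44) = -6 + (25 + A) = 19 + A)
-43666 - m(-75) = -43666 - (19 - 75) = -43666 - 1*(-56) = -43666 + 56 = -43610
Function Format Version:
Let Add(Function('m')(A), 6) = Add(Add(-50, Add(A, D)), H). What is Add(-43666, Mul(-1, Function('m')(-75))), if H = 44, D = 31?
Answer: -43610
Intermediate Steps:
Function('m')(A) = Add(19, A) (Function('m')(A) = Add(-6, Add(Add(-50, Add(A, 31)), 44)) = Add(-6, Add(Add(-50, Add(31, A)), 44)) = Add(-6, Add(Add(-19, A), 44)) = Add(-6, Add(25, A)) = Add(19, A))
Add(-43666, Mul(-1, Function('m')(-75))) = Add(-43666, Mul(-1, Add(19, -75))) = Add(-43666, Mul(-1, -56)) = Add(-43666, 56) = -43610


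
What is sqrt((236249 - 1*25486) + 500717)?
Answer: 154*sqrt(30) ≈ 843.49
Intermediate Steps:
sqrt((236249 - 1*25486) + 500717) = sqrt((236249 - 25486) + 500717) = sqrt(210763 + 500717) = sqrt(711480) = 154*sqrt(30)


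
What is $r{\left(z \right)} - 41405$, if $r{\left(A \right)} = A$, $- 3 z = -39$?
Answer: $-41392$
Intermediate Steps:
$z = 13$ ($z = \left(- \frac{1}{3}\right) \left(-39\right) = 13$)
$r{\left(z \right)} - 41405 = 13 - 41405 = -41392$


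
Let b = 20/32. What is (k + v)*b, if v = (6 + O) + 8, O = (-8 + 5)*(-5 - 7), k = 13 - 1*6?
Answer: 285/8 ≈ 35.625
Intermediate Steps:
b = 5/8 (b = 20*(1/32) = 5/8 ≈ 0.62500)
k = 7 (k = 13 - 6 = 7)
O = 36 (O = -3*(-12) = 36)
v = 50 (v = (6 + 36) + 8 = 42 + 8 = 50)
(k + v)*b = (7 + 50)*(5/8) = 57*(5/8) = 285/8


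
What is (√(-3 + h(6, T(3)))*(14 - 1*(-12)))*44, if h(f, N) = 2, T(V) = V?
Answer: 1144*I ≈ 1144.0*I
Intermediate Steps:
(√(-3 + h(6, T(3)))*(14 - 1*(-12)))*44 = (√(-3 + 2)*(14 - 1*(-12)))*44 = (√(-1)*(14 + 12))*44 = (I*26)*44 = (26*I)*44 = 1144*I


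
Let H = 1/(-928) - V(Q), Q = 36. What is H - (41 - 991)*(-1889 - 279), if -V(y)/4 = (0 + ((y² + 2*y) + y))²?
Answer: 5405844991/928 ≈ 5.8253e+6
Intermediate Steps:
V(y) = -4*(y² + 3*y)² (V(y) = -4*(0 + ((y² + 2*y) + y))² = -4*(0 + (y² + 3*y))² = -4*(y² + 3*y)²)
H = 7317153791/928 (H = 1/(-928) - (-4)*36²*(3 + 36)² = -1/928 - (-4)*1296*39² = -1/928 - (-4)*1296*1521 = -1/928 - 1*(-7884864) = -1/928 + 7884864 = 7317153791/928 ≈ 7.8849e+6)
H - (41 - 991)*(-1889 - 279) = 7317153791/928 - (41 - 991)*(-1889 - 279) = 7317153791/928 - (-950)*(-2168) = 7317153791/928 - 1*2059600 = 7317153791/928 - 2059600 = 5405844991/928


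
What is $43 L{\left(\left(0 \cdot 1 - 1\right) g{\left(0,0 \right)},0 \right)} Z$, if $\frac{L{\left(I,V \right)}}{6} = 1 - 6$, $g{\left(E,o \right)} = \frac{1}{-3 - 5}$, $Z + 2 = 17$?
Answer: $-19350$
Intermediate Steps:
$Z = 15$ ($Z = -2 + 17 = 15$)
$g{\left(E,o \right)} = - \frac{1}{8}$ ($g{\left(E,o \right)} = \frac{1}{-8} = - \frac{1}{8}$)
$L{\left(I,V \right)} = -30$ ($L{\left(I,V \right)} = 6 \left(1 - 6\right) = 6 \left(-5\right) = -30$)
$43 L{\left(\left(0 \cdot 1 - 1\right) g{\left(0,0 \right)},0 \right)} Z = 43 \left(-30\right) 15 = \left(-1290\right) 15 = -19350$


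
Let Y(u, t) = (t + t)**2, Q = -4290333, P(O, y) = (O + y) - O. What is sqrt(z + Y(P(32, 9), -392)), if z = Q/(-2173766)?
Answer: sqrt(2904417890208716014)/2173766 ≈ 784.00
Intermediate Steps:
P(O, y) = y
Y(u, t) = 4*t**2 (Y(u, t) = (2*t)**2 = 4*t**2)
z = 4290333/2173766 (z = -4290333/(-2173766) = -4290333*(-1/2173766) = 4290333/2173766 ≈ 1.9737)
sqrt(z + Y(P(32, 9), -392)) = sqrt(4290333/2173766 + 4*(-392)**2) = sqrt(4290333/2173766 + 4*153664) = sqrt(4290333/2173766 + 614656) = sqrt(1336122604829/2173766) = sqrt(2904417890208716014)/2173766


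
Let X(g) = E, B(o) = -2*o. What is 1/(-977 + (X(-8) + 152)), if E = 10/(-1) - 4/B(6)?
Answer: -3/2504 ≈ -0.0011981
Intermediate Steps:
E = -29/3 (E = 10/(-1) - 4/((-2*6)) = 10*(-1) - 4/(-12) = -10 - 4*(-1/12) = -10 + 1/3 = -29/3 ≈ -9.6667)
X(g) = -29/3
1/(-977 + (X(-8) + 152)) = 1/(-977 + (-29/3 + 152)) = 1/(-977 + 427/3) = 1/(-2504/3) = -3/2504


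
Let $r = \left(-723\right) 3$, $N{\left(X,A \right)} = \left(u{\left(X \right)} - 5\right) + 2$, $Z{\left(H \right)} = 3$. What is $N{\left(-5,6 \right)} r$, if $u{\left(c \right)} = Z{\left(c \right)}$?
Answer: $0$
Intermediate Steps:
$u{\left(c \right)} = 3$
$N{\left(X,A \right)} = 0$ ($N{\left(X,A \right)} = \left(3 - 5\right) + 2 = -2 + 2 = 0$)
$r = -2169$
$N{\left(-5,6 \right)} r = 0 \left(-2169\right) = 0$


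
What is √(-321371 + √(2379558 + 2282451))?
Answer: √(-321371 + 33*√4281) ≈ 564.99*I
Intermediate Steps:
√(-321371 + √(2379558 + 2282451)) = √(-321371 + √4662009) = √(-321371 + 33*√4281)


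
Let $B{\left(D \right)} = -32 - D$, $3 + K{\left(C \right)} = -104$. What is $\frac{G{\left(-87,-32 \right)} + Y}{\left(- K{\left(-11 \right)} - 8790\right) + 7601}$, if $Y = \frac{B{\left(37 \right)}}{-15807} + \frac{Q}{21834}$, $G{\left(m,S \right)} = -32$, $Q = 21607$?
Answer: $\frac{3567037607}{124476900372} \approx 0.028656$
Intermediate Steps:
$K{\left(C \right)} = -107$ ($K{\left(C \right)} = -3 - 104 = -107$)
$Y = \frac{114349465}{115043346}$ ($Y = \frac{-32 - 37}{-15807} + \frac{21607}{21834} = \left(-32 - 37\right) \left(- \frac{1}{15807}\right) + 21607 \cdot \frac{1}{21834} = \left(-69\right) \left(- \frac{1}{15807}\right) + \frac{21607}{21834} = \frac{23}{5269} + \frac{21607}{21834} = \frac{114349465}{115043346} \approx 0.99397$)
$\frac{G{\left(-87,-32 \right)} + Y}{\left(- K{\left(-11 \right)} - 8790\right) + 7601} = \frac{-32 + \frac{114349465}{115043346}}{\left(\left(-1\right) \left(-107\right) - 8790\right) + 7601} = - \frac{3567037607}{115043346 \left(\left(107 - 8790\right) + 7601\right)} = - \frac{3567037607}{115043346 \left(-8683 + 7601\right)} = - \frac{3567037607}{115043346 \left(-1082\right)} = \left(- \frac{3567037607}{115043346}\right) \left(- \frac{1}{1082}\right) = \frac{3567037607}{124476900372}$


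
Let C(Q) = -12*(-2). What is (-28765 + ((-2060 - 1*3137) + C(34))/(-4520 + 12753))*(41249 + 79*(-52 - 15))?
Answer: -8515366641608/8233 ≈ -1.0343e+9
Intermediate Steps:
C(Q) = 24
(-28765 + ((-2060 - 1*3137) + C(34))/(-4520 + 12753))*(41249 + 79*(-52 - 15)) = (-28765 + ((-2060 - 1*3137) + 24)/(-4520 + 12753))*(41249 + 79*(-52 - 15)) = (-28765 + ((-2060 - 3137) + 24)/8233)*(41249 + 79*(-67)) = (-28765 + (-5197 + 24)*(1/8233))*(41249 - 5293) = (-28765 - 5173*1/8233)*35956 = (-28765 - 5173/8233)*35956 = -236827418/8233*35956 = -8515366641608/8233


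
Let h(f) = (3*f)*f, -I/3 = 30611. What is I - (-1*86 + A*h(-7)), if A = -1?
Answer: -91600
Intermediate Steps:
I = -91833 (I = -3*30611 = -91833)
h(f) = 3*f²
I - (-1*86 + A*h(-7)) = -91833 - (-1*86 - 3*(-7)²) = -91833 - (-86 - 3*49) = -91833 - (-86 - 1*147) = -91833 - (-86 - 147) = -91833 - 1*(-233) = -91833 + 233 = -91600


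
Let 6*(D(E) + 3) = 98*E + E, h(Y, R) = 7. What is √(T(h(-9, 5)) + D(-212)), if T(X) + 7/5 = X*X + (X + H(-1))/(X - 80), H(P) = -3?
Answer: I*√460086515/365 ≈ 58.766*I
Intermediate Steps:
D(E) = -3 + 33*E/2 (D(E) = -3 + (98*E + E)/6 = -3 + (99*E)/6 = -3 + 33*E/2)
T(X) = -7/5 + X² + (-3 + X)/(-80 + X) (T(X) = -7/5 + (X*X + (X - 3)/(X - 80)) = -7/5 + (X² + (-3 + X)/(-80 + X)) = -7/5 + X² + (-3 + X)/(-80 + X))
√(T(h(-9, 5)) + D(-212)) = √((109 + 7³ - 80*7² - ⅖*7)/(-80 + 7) + (-3 + (33/2)*(-212))) = √((109 + 343 - 80*49 - 14/5)/(-73) + (-3 - 3498)) = √(-(109 + 343 - 3920 - 14/5)/73 - 3501) = √(-1/73*(-17354/5) - 3501) = √(17354/365 - 3501) = √(-1260511/365) = I*√460086515/365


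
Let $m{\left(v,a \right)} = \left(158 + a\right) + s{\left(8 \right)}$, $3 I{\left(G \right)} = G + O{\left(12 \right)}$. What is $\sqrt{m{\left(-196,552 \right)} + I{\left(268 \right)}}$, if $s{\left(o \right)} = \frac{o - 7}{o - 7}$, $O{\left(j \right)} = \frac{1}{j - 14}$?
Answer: $\frac{\sqrt{28806}}{6} \approx 28.287$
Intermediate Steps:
$O{\left(j \right)} = \frac{1}{-14 + j}$
$s{\left(o \right)} = 1$ ($s{\left(o \right)} = \frac{-7 + o}{-7 + o} = 1$)
$I{\left(G \right)} = - \frac{1}{6} + \frac{G}{3}$ ($I{\left(G \right)} = \frac{G + \frac{1}{-14 + 12}}{3} = \frac{G + \frac{1}{-2}}{3} = \frac{G - \frac{1}{2}}{3} = \frac{- \frac{1}{2} + G}{3} = - \frac{1}{6} + \frac{G}{3}$)
$m{\left(v,a \right)} = 159 + a$ ($m{\left(v,a \right)} = \left(158 + a\right) + 1 = 159 + a$)
$\sqrt{m{\left(-196,552 \right)} + I{\left(268 \right)}} = \sqrt{\left(159 + 552\right) + \left(- \frac{1}{6} + \frac{1}{3} \cdot 268\right)} = \sqrt{711 + \left(- \frac{1}{6} + \frac{268}{3}\right)} = \sqrt{711 + \frac{535}{6}} = \sqrt{\frac{4801}{6}} = \frac{\sqrt{28806}}{6}$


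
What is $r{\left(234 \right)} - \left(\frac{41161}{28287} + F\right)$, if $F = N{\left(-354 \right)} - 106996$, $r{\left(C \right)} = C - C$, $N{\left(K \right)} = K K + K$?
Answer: $- \frac{508245403}{28287} \approx -17967.0$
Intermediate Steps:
$N{\left(K \right)} = K + K^{2}$ ($N{\left(K \right)} = K^{2} + K = K + K^{2}$)
$r{\left(C \right)} = 0$
$F = 17966$ ($F = - 354 \left(1 - 354\right) - 106996 = \left(-354\right) \left(-353\right) - 106996 = 124962 - 106996 = 17966$)
$r{\left(234 \right)} - \left(\frac{41161}{28287} + F\right) = 0 - \left(17966 + \frac{164644}{113148}\right) = 0 - \frac{508245403}{28287} = - \frac{508245403}{28287}$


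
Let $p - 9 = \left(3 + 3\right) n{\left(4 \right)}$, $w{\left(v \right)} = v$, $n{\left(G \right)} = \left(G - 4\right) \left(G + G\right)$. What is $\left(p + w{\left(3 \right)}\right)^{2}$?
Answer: $144$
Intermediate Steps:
$n{\left(G \right)} = 2 G \left(-4 + G\right)$ ($n{\left(G \right)} = \left(-4 + G\right) 2 G = 2 G \left(-4 + G\right)$)
$p = 9$ ($p = 9 + \left(3 + 3\right) 2 \cdot 4 \left(-4 + 4\right) = 9 + 6 \cdot 2 \cdot 4 \cdot 0 = 9 + 6 \cdot 0 = 9 + 0 = 9$)
$\left(p + w{\left(3 \right)}\right)^{2} = \left(9 + 3\right)^{2} = 12^{2} = 144$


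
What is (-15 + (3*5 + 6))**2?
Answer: 36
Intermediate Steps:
(-15 + (3*5 + 6))**2 = (-15 + (15 + 6))**2 = (-15 + 21)**2 = 6**2 = 36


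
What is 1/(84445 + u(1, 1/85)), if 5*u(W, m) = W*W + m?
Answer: 425/35889211 ≈ 1.1842e-5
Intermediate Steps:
u(W, m) = m/5 + W**2/5 (u(W, m) = (W*W + m)/5 = (W**2 + m)/5 = (m + W**2)/5 = m/5 + W**2/5)
1/(84445 + u(1, 1/85)) = 1/(84445 + ((1/5)/85 + (1/5)*1**2)) = 1/(84445 + ((1/5)*(1/85) + (1/5)*1)) = 1/(84445 + (1/425 + 1/5)) = 1/(84445 + 86/425) = 1/(35889211/425) = 425/35889211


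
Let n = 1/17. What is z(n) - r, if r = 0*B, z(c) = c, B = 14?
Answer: 1/17 ≈ 0.058824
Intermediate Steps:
n = 1/17 ≈ 0.058824
r = 0 (r = 0*14 = 0)
z(n) - r = 1/17 - 1*0 = 1/17 + 0 = 1/17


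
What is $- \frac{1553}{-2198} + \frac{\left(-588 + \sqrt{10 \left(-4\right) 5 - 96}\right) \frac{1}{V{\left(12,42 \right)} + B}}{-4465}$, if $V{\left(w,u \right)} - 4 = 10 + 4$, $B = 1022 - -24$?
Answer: $\frac{65885917}{93233665} - \frac{i \sqrt{74}}{2375380} \approx 0.70668 - 3.6215 \cdot 10^{-6} i$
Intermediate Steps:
$B = 1046$ ($B = 1022 + 24 = 1046$)
$V{\left(w,u \right)} = 18$ ($V{\left(w,u \right)} = 4 + \left(10 + 4\right) = 4 + 14 = 18$)
$- \frac{1553}{-2198} + \frac{\left(-588 + \sqrt{10 \left(-4\right) 5 - 96}\right) \frac{1}{V{\left(12,42 \right)} + B}}{-4465} = - \frac{1553}{-2198} + \frac{\left(-588 + \sqrt{10 \left(-4\right) 5 - 96}\right) \frac{1}{18 + 1046}}{-4465} = \left(-1553\right) \left(- \frac{1}{2198}\right) + \frac{-588 + \sqrt{\left(-40\right) 5 - 96}}{1064} \left(- \frac{1}{4465}\right) = \frac{1553}{2198} + \left(-588 + \sqrt{-200 - 96}\right) \frac{1}{1064} \left(- \frac{1}{4465}\right) = \frac{1553}{2198} + \left(-588 + \sqrt{-296}\right) \frac{1}{1064} \left(- \frac{1}{4465}\right) = \frac{1553}{2198} + \left(-588 + 2 i \sqrt{74}\right) \frac{1}{1064} \left(- \frac{1}{4465}\right) = \frac{1553}{2198} + \left(- \frac{21}{38} + \frac{i \sqrt{74}}{532}\right) \left(- \frac{1}{4465}\right) = \frac{1553}{2198} + \left(\frac{21}{169670} - \frac{i \sqrt{74}}{2375380}\right) = \frac{65885917}{93233665} - \frac{i \sqrt{74}}{2375380}$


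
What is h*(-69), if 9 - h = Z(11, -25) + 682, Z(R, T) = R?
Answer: 47196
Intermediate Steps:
h = -684 (h = 9 - (11 + 682) = 9 - 1*693 = 9 - 693 = -684)
h*(-69) = -684*(-69) = 47196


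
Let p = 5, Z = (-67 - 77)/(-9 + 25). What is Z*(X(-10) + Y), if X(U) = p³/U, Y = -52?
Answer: 1161/2 ≈ 580.50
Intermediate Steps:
Z = -9 (Z = -144/16 = -144*1/16 = -9)
X(U) = 125/U (X(U) = 5³/U = 125/U)
Z*(X(-10) + Y) = -9*(125/(-10) - 52) = -9*(125*(-⅒) - 52) = -9*(-25/2 - 52) = -9*(-129/2) = 1161/2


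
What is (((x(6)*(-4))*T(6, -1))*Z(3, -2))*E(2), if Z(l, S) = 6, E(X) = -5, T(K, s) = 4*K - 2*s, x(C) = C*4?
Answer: 74880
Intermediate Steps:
x(C) = 4*C
T(K, s) = -2*s + 4*K
(((x(6)*(-4))*T(6, -1))*Z(3, -2))*E(2) = ((((4*6)*(-4))*(-2*(-1) + 4*6))*6)*(-5) = (((24*(-4))*(2 + 24))*6)*(-5) = (-96*26*6)*(-5) = -2496*6*(-5) = -14976*(-5) = 74880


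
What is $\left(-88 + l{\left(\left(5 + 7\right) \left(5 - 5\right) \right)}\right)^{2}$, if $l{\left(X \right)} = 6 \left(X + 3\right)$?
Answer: $4900$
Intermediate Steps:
$l{\left(X \right)} = 18 + 6 X$ ($l{\left(X \right)} = 6 \left(3 + X\right) = 18 + 6 X$)
$\left(-88 + l{\left(\left(5 + 7\right) \left(5 - 5\right) \right)}\right)^{2} = \left(-88 + \left(18 + 6 \left(5 + 7\right) \left(5 - 5\right)\right)\right)^{2} = \left(-88 + \left(18 + 6 \cdot 12 \cdot 0\right)\right)^{2} = \left(-88 + \left(18 + 6 \cdot 0\right)\right)^{2} = \left(-88 + \left(18 + 0\right)\right)^{2} = \left(-88 + 18\right)^{2} = \left(-70\right)^{2} = 4900$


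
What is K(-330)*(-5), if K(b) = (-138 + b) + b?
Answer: 3990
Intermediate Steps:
K(b) = -138 + 2*b
K(-330)*(-5) = (-138 + 2*(-330))*(-5) = (-138 - 660)*(-5) = -798*(-5) = 3990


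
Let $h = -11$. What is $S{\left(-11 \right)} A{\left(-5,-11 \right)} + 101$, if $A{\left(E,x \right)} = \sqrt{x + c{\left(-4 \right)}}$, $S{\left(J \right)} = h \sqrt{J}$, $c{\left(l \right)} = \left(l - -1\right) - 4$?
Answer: $101 + 33 \sqrt{22} \approx 255.78$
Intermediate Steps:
$c{\left(l \right)} = -3 + l$ ($c{\left(l \right)} = \left(l + 1\right) - 4 = \left(1 + l\right) - 4 = -3 + l$)
$S{\left(J \right)} = - 11 \sqrt{J}$
$A{\left(E,x \right)} = \sqrt{-7 + x}$ ($A{\left(E,x \right)} = \sqrt{x - 7} = \sqrt{-7 + x}$)
$S{\left(-11 \right)} A{\left(-5,-11 \right)} + 101 = - 11 \sqrt{-11} \sqrt{-7 - 11} + 101 = - 11 i \sqrt{11} \sqrt{-18} + 101 = - 11 i \sqrt{11} \cdot 3 i \sqrt{2} + 101 = 33 \sqrt{22} + 101 = 101 + 33 \sqrt{22}$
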